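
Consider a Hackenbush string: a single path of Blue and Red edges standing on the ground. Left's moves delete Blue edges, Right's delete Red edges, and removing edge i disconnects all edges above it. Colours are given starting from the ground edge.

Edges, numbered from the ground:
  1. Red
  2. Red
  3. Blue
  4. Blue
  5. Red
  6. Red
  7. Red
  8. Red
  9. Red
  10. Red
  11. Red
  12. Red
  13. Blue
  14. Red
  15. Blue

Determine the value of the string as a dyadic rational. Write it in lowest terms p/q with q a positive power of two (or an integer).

-12277/8192

Recurse on prefixes of the 15-edge string Red Red Blue Blue Red Red Red Red Red Red Red Red Blue Red Blue:
edge 1 of 15 (Red): { (no moves) | 0 } => -1
edge 2 of 15 (Red): { (no moves) | -1 0 } => -2
edge 3 of 15 (Blue): { -2 | -1 0 } => -3/2
edge 4 of 15 (Blue): { -2 -3/2 | -1 0 } => -5/4
edge 5 of 15 (Red): { -2 -3/2 | -5/4 -1 0 } => -11/8
edge 6 of 15 (Red): { -2 -3/2 | -11/8 -5/4 -1 0 } => -23/16
edge 7 of 15 (Red): { -2 -3/2 | -23/16 -11/8 -5/4 -1 0 } => -47/32
edge 8 of 15 (Red): { -2 -3/2 | -47/32 -23/16 -11/8 -5/4 -1 0 } => -95/64
edge 9 of 15 (Red): { -2 -3/2 | -95/64 -47/32 -23/16 -11/8 -5/4 -1 0 } => -191/128
edge 10 of 15 (Red): { -2 -3/2 | -191/128 -95/64 -47/32 -23/16 -11/8 -5/4 -1 0 } => -383/256
edge 11 of 15 (Red): { -2 -3/2 | -383/256 -191/128 -95/64 -47/32 -23/16 -11/8 -5/4 -1 0 } => -767/512
edge 12 of 15 (Red): { -2 -3/2 | -767/512 -383/256 -191/128 -95/64 -47/32 -23/16 -11/8 -5/4 -1 0 } => -1535/1024
edge 13 of 15 (Blue): { -2 -3/2 -1535/1024 | -767/512 -383/256 -191/128 -95/64 -47/32 -23/16 -11/8 -5/4 -1 0 } => -3069/2048
edge 14 of 15 (Red): { -2 -3/2 -1535/1024 | -3069/2048 -767/512 -383/256 -191/128 -95/64 -47/32 -23/16 -11/8 -5/4 -1 0 } => -6139/4096
edge 15 of 15 (Blue): { -2 -3/2 -1535/1024 -6139/4096 | -3069/2048 -767/512 -383/256 -191/128 -95/64 -47/32 -23/16 -11/8 -5/4 -1 0 } => -12277/8192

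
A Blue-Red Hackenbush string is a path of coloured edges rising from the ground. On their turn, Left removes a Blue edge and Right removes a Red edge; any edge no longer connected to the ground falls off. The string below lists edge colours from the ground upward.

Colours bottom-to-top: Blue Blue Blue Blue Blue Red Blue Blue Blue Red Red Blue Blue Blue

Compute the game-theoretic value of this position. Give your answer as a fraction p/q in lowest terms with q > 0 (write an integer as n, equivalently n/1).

2511/512

Build v(s[:k]) for k = 1..14, string s = Blue Blue Blue Blue Blue Red Blue Blue Blue Red Red Blue Blue Blue.
B: Left { 0 }, Right { — } — simplest 1
BB: Left { 0,1 }, Right { — } — simplest 2
BBB: Left { 0,1,2 }, Right { — } — simplest 3
BBBB: Left { 0,1,2,3 }, Right { — } — simplest 4
BBBBB: Left { 0,1,2,3,4 }, Right { — } — simplest 5
BBBBBR: Left { 0,1,2,3,4 }, Right { 5 } — simplest 9/2
BBBBBRB: Left { 0,1,2,3,4,9/2 }, Right { 5 } — simplest 19/4
BBBBBRBB: Left { 0,1,2,3,4,9/2,19/4 }, Right { 5 } — simplest 39/8
BBBBBRBBB: Left { 0,1,2,3,4,9/2,19/4,39/8 }, Right { 5 } — simplest 79/16
BBBBBRBBBR: Left { 0,1,2,3,4,9/2,19/4,39/8 }, Right { 79/16,5 } — simplest 157/32
BBBBBRBBBRR: Left { 0,1,2,3,4,9/2,19/4,39/8 }, Right { 157/32,79/16,5 } — simplest 313/64
BBBBBRBBBRRB: Left { 0,1,2,3,4,9/2,19/4,39/8,313/64 }, Right { 157/32,79/16,5 } — simplest 627/128
BBBBBRBBBRRBB: Left { 0,1,2,3,4,9/2,19/4,39/8,313/64,627/128 }, Right { 157/32,79/16,5 } — simplest 1255/256
BBBBBRBBBRRBBB: Left { 0,1,2,3,4,9/2,19/4,39/8,313/64,627/128,1255/256 }, Right { 157/32,79/16,5 } — simplest 2511/512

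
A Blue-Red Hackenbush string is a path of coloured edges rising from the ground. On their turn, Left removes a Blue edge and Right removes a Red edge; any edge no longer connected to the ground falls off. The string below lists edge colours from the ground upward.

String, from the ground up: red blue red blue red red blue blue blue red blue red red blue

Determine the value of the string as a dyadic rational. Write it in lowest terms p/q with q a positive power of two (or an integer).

r: Left { — }, Right { 0 } ⇒ simplest -1
rb: Left { -1 }, Right { 0 } ⇒ simplest -1/2
rbr: Left { -1 }, Right { -1/2,0 } ⇒ simplest -3/4
rbrb: Left { -1,-3/4 }, Right { -1/2,0 } ⇒ simplest -5/8
rbrbr: Left { -1,-3/4 }, Right { -5/8,-1/2,0 } ⇒ simplest -11/16
rbrbrr: Left { -1,-3/4 }, Right { -11/16,-5/8,-1/2,0 } ⇒ simplest -23/32
rbrbrrb: Left { -1,-3/4,-23/32 }, Right { -11/16,-5/8,-1/2,0 } ⇒ simplest -45/64
rbrbrrbb: Left { -1,-3/4,-23/32,-45/64 }, Right { -11/16,-5/8,-1/2,0 } ⇒ simplest -89/128
rbrbrrbbb: Left { -1,-3/4,-23/32,-45/64,-89/128 }, Right { -11/16,-5/8,-1/2,0 } ⇒ simplest -177/256
rbrbrrbbbr: Left { -1,-3/4,-23/32,-45/64,-89/128 }, Right { -177/256,-11/16,-5/8,-1/2,0 } ⇒ simplest -355/512
rbrbrrbbbrb: Left { -1,-3/4,-23/32,-45/64,-89/128,-355/512 }, Right { -177/256,-11/16,-5/8,-1/2,0 } ⇒ simplest -709/1024
rbrbrrbbbrbr: Left { -1,-3/4,-23/32,-45/64,-89/128,-355/512 }, Right { -709/1024,-177/256,-11/16,-5/8,-1/2,0 } ⇒ simplest -1419/2048
rbrbrrbbbrbrr: Left { -1,-3/4,-23/32,-45/64,-89/128,-355/512 }, Right { -1419/2048,-709/1024,-177/256,-11/16,-5/8,-1/2,0 } ⇒ simplest -2839/4096
rbrbrrbbbrbrrb: Left { -1,-3/4,-23/32,-45/64,-89/128,-355/512,-2839/4096 }, Right { -1419/2048,-709/1024,-177/256,-11/16,-5/8,-1/2,0 } ⇒ simplest -5677/8192

-5677/8192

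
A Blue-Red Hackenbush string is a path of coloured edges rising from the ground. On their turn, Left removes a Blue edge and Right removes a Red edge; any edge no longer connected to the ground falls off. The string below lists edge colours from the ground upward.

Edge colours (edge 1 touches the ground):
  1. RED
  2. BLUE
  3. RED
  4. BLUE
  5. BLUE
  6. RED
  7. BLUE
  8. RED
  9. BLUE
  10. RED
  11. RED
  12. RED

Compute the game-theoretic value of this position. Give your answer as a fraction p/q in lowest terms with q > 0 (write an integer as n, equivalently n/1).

-1199/2048

Prefix values for RED BLUE RED BLUE BLUE RED BLUE RED BLUE RED RED RED via {L|R} + simplicity:
G_1 [R]  L=[none]  R=[0]  gives -1
G_2 [RB]  L=[-1]  R=[0]  gives -1/2
G_3 [RBR]  L=[-1]  R=[-1/2,0]  gives -3/4
G_4 [RBRB]  L=[-1,-3/4]  R=[-1/2,0]  gives -5/8
G_5 [RBRBB]  L=[-1,-3/4,-5/8]  R=[-1/2,0]  gives -9/16
G_6 [RBRBBR]  L=[-1,-3/4,-5/8]  R=[-9/16,-1/2,0]  gives -19/32
G_7 [RBRBBRB]  L=[-1,-3/4,-5/8,-19/32]  R=[-9/16,-1/2,0]  gives -37/64
G_8 [RBRBBRBR]  L=[-1,-3/4,-5/8,-19/32]  R=[-37/64,-9/16,-1/2,0]  gives -75/128
G_9 [RBRBBRBRB]  L=[-1,-3/4,-5/8,-19/32,-75/128]  R=[-37/64,-9/16,-1/2,0]  gives -149/256
G_10 [RBRBBRBRBR]  L=[-1,-3/4,-5/8,-19/32,-75/128]  R=[-149/256,-37/64,-9/16,-1/2,0]  gives -299/512
G_11 [RBRBBRBRBRR]  L=[-1,-3/4,-5/8,-19/32,-75/128]  R=[-299/512,-149/256,-37/64,-9/16,-1/2,0]  gives -599/1024
G_12 [RBRBBRBRBRRR]  L=[-1,-3/4,-5/8,-19/32,-75/128]  R=[-599/1024,-299/512,-149/256,-37/64,-9/16,-1/2,0]  gives -1199/2048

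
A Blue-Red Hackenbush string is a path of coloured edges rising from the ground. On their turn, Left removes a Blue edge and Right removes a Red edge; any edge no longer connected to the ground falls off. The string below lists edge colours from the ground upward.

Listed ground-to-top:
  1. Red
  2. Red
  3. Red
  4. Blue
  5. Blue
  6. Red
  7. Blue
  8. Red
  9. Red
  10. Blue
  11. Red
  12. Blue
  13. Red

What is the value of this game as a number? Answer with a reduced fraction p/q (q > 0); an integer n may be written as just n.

-2411/1024

step 1: add Red to get R; options L={ — } R={ 0 } gives -1
step 2: add Red to get RR; options L={ — } R={ -1,0 } gives -2
step 3: add Red to get RRR; options L={ — } R={ -2,-1,0 } gives -3
step 4: add Blue to get RRRB; options L={ -3 } R={ -2,-1,0 } gives -5/2
step 5: add Blue to get RRRBB; options L={ -3,-5/2 } R={ -2,-1,0 } gives -9/4
step 6: add Red to get RRRBBR; options L={ -3,-5/2 } R={ -9/4,-2,-1,0 } gives -19/8
step 7: add Blue to get RRRBBRB; options L={ -3,-5/2,-19/8 } R={ -9/4,-2,-1,0 } gives -37/16
step 8: add Red to get RRRBBRBR; options L={ -3,-5/2,-19/8 } R={ -37/16,-9/4,-2,-1,0 } gives -75/32
step 9: add Red to get RRRBBRBRR; options L={ -3,-5/2,-19/8 } R={ -75/32,-37/16,-9/4,-2,-1,0 } gives -151/64
step 10: add Blue to get RRRBBRBRRB; options L={ -3,-5/2,-19/8,-151/64 } R={ -75/32,-37/16,-9/4,-2,-1,0 } gives -301/128
step 11: add Red to get RRRBBRBRRBR; options L={ -3,-5/2,-19/8,-151/64 } R={ -301/128,-75/32,-37/16,-9/4,-2,-1,0 } gives -603/256
step 12: add Blue to get RRRBBRBRRBRB; options L={ -3,-5/2,-19/8,-151/64,-603/256 } R={ -301/128,-75/32,-37/16,-9/4,-2,-1,0 } gives -1205/512
step 13: add Red to get RRRBBRBRRBRBR; options L={ -3,-5/2,-19/8,-151/64,-603/256 } R={ -1205/512,-301/128,-75/32,-37/16,-9/4,-2,-1,0 } gives -2411/1024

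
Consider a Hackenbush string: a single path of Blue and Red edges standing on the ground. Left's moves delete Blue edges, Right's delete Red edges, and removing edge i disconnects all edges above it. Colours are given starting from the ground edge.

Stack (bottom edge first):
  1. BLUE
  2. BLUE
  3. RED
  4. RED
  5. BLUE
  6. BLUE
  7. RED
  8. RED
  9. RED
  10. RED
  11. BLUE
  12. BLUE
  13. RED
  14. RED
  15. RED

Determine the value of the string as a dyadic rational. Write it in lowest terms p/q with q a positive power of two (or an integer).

B: Left { 0 }, Right { — } so simplest 1
BB: Left { 0; 1 }, Right { — } so simplest 2
BBR: Left { 0; 1 }, Right { 2 } so simplest 3/2
BBRR: Left { 0; 1 }, Right { 3/2; 2 } so simplest 5/4
BBRRB: Left { 0; 1; 5/4 }, Right { 3/2; 2 } so simplest 11/8
BBRRBB: Left { 0; 1; 5/4; 11/8 }, Right { 3/2; 2 } so simplest 23/16
BBRRBBR: Left { 0; 1; 5/4; 11/8 }, Right { 23/16; 3/2; 2 } so simplest 45/32
BBRRBBRR: Left { 0; 1; 5/4; 11/8 }, Right { 45/32; 23/16; 3/2; 2 } so simplest 89/64
BBRRBBRRR: Left { 0; 1; 5/4; 11/8 }, Right { 89/64; 45/32; 23/16; 3/2; 2 } so simplest 177/128
BBRRBBRRRR: Left { 0; 1; 5/4; 11/8 }, Right { 177/128; 89/64; 45/32; 23/16; 3/2; 2 } so simplest 353/256
BBRRBBRRRRB: Left { 0; 1; 5/4; 11/8; 353/256 }, Right { 177/128; 89/64; 45/32; 23/16; 3/2; 2 } so simplest 707/512
BBRRBBRRRRBB: Left { 0; 1; 5/4; 11/8; 353/256; 707/512 }, Right { 177/128; 89/64; 45/32; 23/16; 3/2; 2 } so simplest 1415/1024
BBRRBBRRRRBBR: Left { 0; 1; 5/4; 11/8; 353/256; 707/512 }, Right { 1415/1024; 177/128; 89/64; 45/32; 23/16; 3/2; 2 } so simplest 2829/2048
BBRRBBRRRRBBRR: Left { 0; 1; 5/4; 11/8; 353/256; 707/512 }, Right { 2829/2048; 1415/1024; 177/128; 89/64; 45/32; 23/16; 3/2; 2 } so simplest 5657/4096
BBRRBBRRRRBBRRR: Left { 0; 1; 5/4; 11/8; 353/256; 707/512 }, Right { 5657/4096; 2829/2048; 1415/1024; 177/128; 89/64; 45/32; 23/16; 3/2; 2 } so simplest 11313/8192

11313/8192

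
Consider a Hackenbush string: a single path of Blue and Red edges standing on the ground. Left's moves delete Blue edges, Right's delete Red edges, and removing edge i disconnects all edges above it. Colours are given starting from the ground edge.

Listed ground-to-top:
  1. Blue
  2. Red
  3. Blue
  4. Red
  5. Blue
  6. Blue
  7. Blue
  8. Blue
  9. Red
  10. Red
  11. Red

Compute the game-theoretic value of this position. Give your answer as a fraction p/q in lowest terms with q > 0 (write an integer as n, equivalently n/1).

753/1024

Recurse on prefixes of the 11-edge string Blue Red Blue Red Blue Blue Blue Blue Red Red Red:
edge 1 of 11 (Blue): { 0 | — } so 1
edge 2 of 11 (Red): { 0 | 1 } so 1/2
edge 3 of 11 (Blue): { 0; 1/2 | 1 } so 3/4
edge 4 of 11 (Red): { 0; 1/2 | 3/4; 1 } so 5/8
edge 5 of 11 (Blue): { 0; 1/2; 5/8 | 3/4; 1 } so 11/16
edge 6 of 11 (Blue): { 0; 1/2; 5/8; 11/16 | 3/4; 1 } so 23/32
edge 7 of 11 (Blue): { 0; 1/2; 5/8; 11/16; 23/32 | 3/4; 1 } so 47/64
edge 8 of 11 (Blue): { 0; 1/2; 5/8; 11/16; 23/32; 47/64 | 3/4; 1 } so 95/128
edge 9 of 11 (Red): { 0; 1/2; 5/8; 11/16; 23/32; 47/64 | 95/128; 3/4; 1 } so 189/256
edge 10 of 11 (Red): { 0; 1/2; 5/8; 11/16; 23/32; 47/64 | 189/256; 95/128; 3/4; 1 } so 377/512
edge 11 of 11 (Red): { 0; 1/2; 5/8; 11/16; 23/32; 47/64 | 377/512; 189/256; 95/128; 3/4; 1 } so 753/1024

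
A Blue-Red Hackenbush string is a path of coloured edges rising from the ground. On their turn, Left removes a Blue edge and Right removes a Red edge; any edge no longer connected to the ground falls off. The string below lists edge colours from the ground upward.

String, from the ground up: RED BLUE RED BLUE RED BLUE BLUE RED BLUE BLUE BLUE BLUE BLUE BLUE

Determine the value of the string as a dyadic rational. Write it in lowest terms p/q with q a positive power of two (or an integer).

-5249/8192

edge 1 of 14 (RED): {  | 0 } -> -1
edge 2 of 14 (BLUE): { -1 | 0 } -> -1/2
edge 3 of 14 (RED): { -1 | -1/2, 0 } -> -3/4
edge 4 of 14 (BLUE): { -1, -3/4 | -1/2, 0 } -> -5/8
edge 5 of 14 (RED): { -1, -3/4 | -5/8, -1/2, 0 } -> -11/16
edge 6 of 14 (BLUE): { -1, -3/4, -11/16 | -5/8, -1/2, 0 } -> -21/32
edge 7 of 14 (BLUE): { -1, -3/4, -11/16, -21/32 | -5/8, -1/2, 0 } -> -41/64
edge 8 of 14 (RED): { -1, -3/4, -11/16, -21/32 | -41/64, -5/8, -1/2, 0 } -> -83/128
edge 9 of 14 (BLUE): { -1, -3/4, -11/16, -21/32, -83/128 | -41/64, -5/8, -1/2, 0 } -> -165/256
edge 10 of 14 (BLUE): { -1, -3/4, -11/16, -21/32, -83/128, -165/256 | -41/64, -5/8, -1/2, 0 } -> -329/512
edge 11 of 14 (BLUE): { -1, -3/4, -11/16, -21/32, -83/128, -165/256, -329/512 | -41/64, -5/8, -1/2, 0 } -> -657/1024
edge 12 of 14 (BLUE): { -1, -3/4, -11/16, -21/32, -83/128, -165/256, -329/512, -657/1024 | -41/64, -5/8, -1/2, 0 } -> -1313/2048
edge 13 of 14 (BLUE): { -1, -3/4, -11/16, -21/32, -83/128, -165/256, -329/512, -657/1024, -1313/2048 | -41/64, -5/8, -1/2, 0 } -> -2625/4096
edge 14 of 14 (BLUE): { -1, -3/4, -11/16, -21/32, -83/128, -165/256, -329/512, -657/1024, -1313/2048, -2625/4096 | -41/64, -5/8, -1/2, 0 } -> -5249/8192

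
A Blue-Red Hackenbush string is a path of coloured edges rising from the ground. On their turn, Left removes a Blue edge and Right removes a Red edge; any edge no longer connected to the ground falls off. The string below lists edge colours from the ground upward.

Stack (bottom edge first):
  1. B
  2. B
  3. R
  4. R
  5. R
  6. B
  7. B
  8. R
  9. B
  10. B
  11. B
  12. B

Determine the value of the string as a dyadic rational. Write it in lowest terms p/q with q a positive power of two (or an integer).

Prefix values for B B R R R B B R B B B B via {L|R} + simplicity:
B: Left { 0 }, Right {  } ⇒ simplest 1
BB: Left { 0, 1 }, Right {  } ⇒ simplest 2
BBR: Left { 0, 1 }, Right { 2 } ⇒ simplest 3/2
BBRR: Left { 0, 1 }, Right { 3/2, 2 } ⇒ simplest 5/4
BBRRR: Left { 0, 1 }, Right { 5/4, 3/2, 2 } ⇒ simplest 9/8
BBRRRB: Left { 0, 1, 9/8 }, Right { 5/4, 3/2, 2 } ⇒ simplest 19/16
BBRRRBB: Left { 0, 1, 9/8, 19/16 }, Right { 5/4, 3/2, 2 } ⇒ simplest 39/32
BBRRRBBR: Left { 0, 1, 9/8, 19/16 }, Right { 39/32, 5/4, 3/2, 2 } ⇒ simplest 77/64
BBRRRBBRB: Left { 0, 1, 9/8, 19/16, 77/64 }, Right { 39/32, 5/4, 3/2, 2 } ⇒ simplest 155/128
BBRRRBBRBB: Left { 0, 1, 9/8, 19/16, 77/64, 155/128 }, Right { 39/32, 5/4, 3/2, 2 } ⇒ simplest 311/256
BBRRRBBRBBB: Left { 0, 1, 9/8, 19/16, 77/64, 155/128, 311/256 }, Right { 39/32, 5/4, 3/2, 2 } ⇒ simplest 623/512
BBRRRBBRBBBB: Left { 0, 1, 9/8, 19/16, 77/64, 155/128, 311/256, 623/512 }, Right { 39/32, 5/4, 3/2, 2 } ⇒ simplest 1247/1024

1247/1024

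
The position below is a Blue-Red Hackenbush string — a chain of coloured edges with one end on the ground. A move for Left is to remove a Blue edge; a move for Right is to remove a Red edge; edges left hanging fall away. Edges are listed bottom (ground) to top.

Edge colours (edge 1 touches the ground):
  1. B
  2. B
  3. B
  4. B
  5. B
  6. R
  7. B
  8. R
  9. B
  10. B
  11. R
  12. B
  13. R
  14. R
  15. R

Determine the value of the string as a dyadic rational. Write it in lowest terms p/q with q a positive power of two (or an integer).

4817/1024

step 1: add B to get B; options L={ 0 } R={ ∅ } — 1
step 2: add B to get BB; options L={ 0,1 } R={ ∅ } — 2
step 3: add B to get BBB; options L={ 0,1,2 } R={ ∅ } — 3
step 4: add B to get BBBB; options L={ 0,1,2,3 } R={ ∅ } — 4
step 5: add B to get BBBBB; options L={ 0,1,2,3,4 } R={ ∅ } — 5
step 6: add R to get BBBBBR; options L={ 0,1,2,3,4 } R={ 5 } — 9/2
step 7: add B to get BBBBBRB; options L={ 0,1,2,3,4,9/2 } R={ 5 } — 19/4
step 8: add R to get BBBBBRBR; options L={ 0,1,2,3,4,9/2 } R={ 19/4,5 } — 37/8
step 9: add B to get BBBBBRBRB; options L={ 0,1,2,3,4,9/2,37/8 } R={ 19/4,5 } — 75/16
step 10: add B to get BBBBBRBRBB; options L={ 0,1,2,3,4,9/2,37/8,75/16 } R={ 19/4,5 } — 151/32
step 11: add R to get BBBBBRBRBBR; options L={ 0,1,2,3,4,9/2,37/8,75/16 } R={ 151/32,19/4,5 } — 301/64
step 12: add B to get BBBBBRBRBBRB; options L={ 0,1,2,3,4,9/2,37/8,75/16,301/64 } R={ 151/32,19/4,5 } — 603/128
step 13: add R to get BBBBBRBRBBRBR; options L={ 0,1,2,3,4,9/2,37/8,75/16,301/64 } R={ 603/128,151/32,19/4,5 } — 1205/256
step 14: add R to get BBBBBRBRBBRBRR; options L={ 0,1,2,3,4,9/2,37/8,75/16,301/64 } R={ 1205/256,603/128,151/32,19/4,5 } — 2409/512
step 15: add R to get BBBBBRBRBBRBRRR; options L={ 0,1,2,3,4,9/2,37/8,75/16,301/64 } R={ 2409/512,1205/256,603/128,151/32,19/4,5 } — 4817/1024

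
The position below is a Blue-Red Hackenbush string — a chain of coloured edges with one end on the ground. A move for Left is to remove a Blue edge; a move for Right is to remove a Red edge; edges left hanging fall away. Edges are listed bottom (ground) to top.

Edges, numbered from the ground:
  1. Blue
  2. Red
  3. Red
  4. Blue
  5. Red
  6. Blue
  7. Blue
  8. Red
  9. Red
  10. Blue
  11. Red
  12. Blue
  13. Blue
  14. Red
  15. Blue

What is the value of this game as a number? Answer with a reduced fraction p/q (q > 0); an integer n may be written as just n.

5723/16384

Prefix values for Blue Red Red Blue Red Blue Blue Red Red Blue Red Blue Blue Red Blue via {L|R} + simplicity:
1 of 15 · B · max L 0 · min R +∞ = 1
2 of 15 · BR · max L 0 · min R 1 = 1/2
3 of 15 · BRR · max L 0 · min R 1/2 = 1/4
4 of 15 · BRRB · max L 1/4 · min R 1/2 = 3/8
5 of 15 · BRRBR · max L 1/4 · min R 3/8 = 5/16
6 of 15 · BRRBRB · max L 5/16 · min R 3/8 = 11/32
7 of 15 · BRRBRBB · max L 11/32 · min R 3/8 = 23/64
8 of 15 · BRRBRBBR · max L 11/32 · min R 23/64 = 45/128
9 of 15 · BRRBRBBRR · max L 11/32 · min R 45/128 = 89/256
10 of 15 · BRRBRBBRRB · max L 89/256 · min R 45/128 = 179/512
11 of 15 · BRRBRBBRRBR · max L 89/256 · min R 179/512 = 357/1024
12 of 15 · BRRBRBBRRBRB · max L 357/1024 · min R 179/512 = 715/2048
13 of 15 · BRRBRBBRRBRBB · max L 715/2048 · min R 179/512 = 1431/4096
14 of 15 · BRRBRBBRRBRBBR · max L 715/2048 · min R 1431/4096 = 2861/8192
15 of 15 · BRRBRBBRRBRBBRB · max L 2861/8192 · min R 1431/4096 = 5723/16384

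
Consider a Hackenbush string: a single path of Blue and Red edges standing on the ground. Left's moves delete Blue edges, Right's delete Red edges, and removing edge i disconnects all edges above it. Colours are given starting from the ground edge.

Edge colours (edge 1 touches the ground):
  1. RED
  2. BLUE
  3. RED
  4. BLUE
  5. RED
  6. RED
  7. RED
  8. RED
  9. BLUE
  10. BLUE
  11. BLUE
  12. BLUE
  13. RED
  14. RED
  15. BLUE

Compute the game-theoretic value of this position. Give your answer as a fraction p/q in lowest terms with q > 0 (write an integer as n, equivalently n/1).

edge 1 of 15 (RED): { none | 0 } ⇒ -1
edge 2 of 15 (BLUE): { -1 | 0 } ⇒ -1/2
edge 3 of 15 (RED): { -1 | -1/2, 0 } ⇒ -3/4
edge 4 of 15 (BLUE): { -1, -3/4 | -1/2, 0 } ⇒ -5/8
edge 5 of 15 (RED): { -1, -3/4 | -5/8, -1/2, 0 } ⇒ -11/16
edge 6 of 15 (RED): { -1, -3/4 | -11/16, -5/8, -1/2, 0 } ⇒ -23/32
edge 7 of 15 (RED): { -1, -3/4 | -23/32, -11/16, -5/8, -1/2, 0 } ⇒ -47/64
edge 8 of 15 (RED): { -1, -3/4 | -47/64, -23/32, -11/16, -5/8, -1/2, 0 } ⇒ -95/128
edge 9 of 15 (BLUE): { -1, -3/4, -95/128 | -47/64, -23/32, -11/16, -5/8, -1/2, 0 } ⇒ -189/256
edge 10 of 15 (BLUE): { -1, -3/4, -95/128, -189/256 | -47/64, -23/32, -11/16, -5/8, -1/2, 0 } ⇒ -377/512
edge 11 of 15 (BLUE): { -1, -3/4, -95/128, -189/256, -377/512 | -47/64, -23/32, -11/16, -5/8, -1/2, 0 } ⇒ -753/1024
edge 12 of 15 (BLUE): { -1, -3/4, -95/128, -189/256, -377/512, -753/1024 | -47/64, -23/32, -11/16, -5/8, -1/2, 0 } ⇒ -1505/2048
edge 13 of 15 (RED): { -1, -3/4, -95/128, -189/256, -377/512, -753/1024 | -1505/2048, -47/64, -23/32, -11/16, -5/8, -1/2, 0 } ⇒ -3011/4096
edge 14 of 15 (RED): { -1, -3/4, -95/128, -189/256, -377/512, -753/1024 | -3011/4096, -1505/2048, -47/64, -23/32, -11/16, -5/8, -1/2, 0 } ⇒ -6023/8192
edge 15 of 15 (BLUE): { -1, -3/4, -95/128, -189/256, -377/512, -753/1024, -6023/8192 | -3011/4096, -1505/2048, -47/64, -23/32, -11/16, -5/8, -1/2, 0 } ⇒ -12045/16384

-12045/16384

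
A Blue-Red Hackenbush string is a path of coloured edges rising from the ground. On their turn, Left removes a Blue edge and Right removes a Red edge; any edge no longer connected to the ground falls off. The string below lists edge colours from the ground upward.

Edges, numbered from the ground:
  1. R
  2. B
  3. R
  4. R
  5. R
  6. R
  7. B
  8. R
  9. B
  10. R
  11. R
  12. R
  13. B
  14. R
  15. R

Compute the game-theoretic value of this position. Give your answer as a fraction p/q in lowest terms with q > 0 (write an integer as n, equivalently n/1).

-15735/16384

value_1 [R]  L=[—]  R=[0]  so -1
value_2 [RB]  L=[-1]  R=[0]  so -1/2
value_3 [RBR]  L=[-1]  R=[-1/2 0]  so -3/4
value_4 [RBRR]  L=[-1]  R=[-3/4 -1/2 0]  so -7/8
value_5 [RBRRR]  L=[-1]  R=[-7/8 -3/4 -1/2 0]  so -15/16
value_6 [RBRRRR]  L=[-1]  R=[-15/16 -7/8 -3/4 -1/2 0]  so -31/32
value_7 [RBRRRRB]  L=[-1 -31/32]  R=[-15/16 -7/8 -3/4 -1/2 0]  so -61/64
value_8 [RBRRRRBR]  L=[-1 -31/32]  R=[-61/64 -15/16 -7/8 -3/4 -1/2 0]  so -123/128
value_9 [RBRRRRBRB]  L=[-1 -31/32 -123/128]  R=[-61/64 -15/16 -7/8 -3/4 -1/2 0]  so -245/256
value_10 [RBRRRRBRBR]  L=[-1 -31/32 -123/128]  R=[-245/256 -61/64 -15/16 -7/8 -3/4 -1/2 0]  so -491/512
value_11 [RBRRRRBRBRR]  L=[-1 -31/32 -123/128]  R=[-491/512 -245/256 -61/64 -15/16 -7/8 -3/4 -1/2 0]  so -983/1024
value_12 [RBRRRRBRBRRR]  L=[-1 -31/32 -123/128]  R=[-983/1024 -491/512 -245/256 -61/64 -15/16 -7/8 -3/4 -1/2 0]  so -1967/2048
value_13 [RBRRRRBRBRRRB]  L=[-1 -31/32 -123/128 -1967/2048]  R=[-983/1024 -491/512 -245/256 -61/64 -15/16 -7/8 -3/4 -1/2 0]  so -3933/4096
value_14 [RBRRRRBRBRRRBR]  L=[-1 -31/32 -123/128 -1967/2048]  R=[-3933/4096 -983/1024 -491/512 -245/256 -61/64 -15/16 -7/8 -3/4 -1/2 0]  so -7867/8192
value_15 [RBRRRRBRBRRRBRR]  L=[-1 -31/32 -123/128 -1967/2048]  R=[-7867/8192 -3933/4096 -983/1024 -491/512 -245/256 -61/64 -15/16 -7/8 -3/4 -1/2 0]  so -15735/16384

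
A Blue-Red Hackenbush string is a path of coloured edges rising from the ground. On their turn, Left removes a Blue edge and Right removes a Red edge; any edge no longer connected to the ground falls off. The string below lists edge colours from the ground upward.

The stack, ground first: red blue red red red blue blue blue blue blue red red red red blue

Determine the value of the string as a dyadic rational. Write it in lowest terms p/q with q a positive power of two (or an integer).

Build val(s[:k]) for k = 1..15, string s = red blue red red red blue blue blue blue blue red red red red blue.
step 1: add red to get r; options L={ — } R={ 0 } -> -1
step 2: add blue to get rb; options L={ -1 } R={ 0 } -> -1/2
step 3: add red to get rbr; options L={ -1 } R={ -1/2 0 } -> -3/4
step 4: add red to get rbrr; options L={ -1 } R={ -3/4 -1/2 0 } -> -7/8
step 5: add red to get rbrrr; options L={ -1 } R={ -7/8 -3/4 -1/2 0 } -> -15/16
step 6: add blue to get rbrrrb; options L={ -1 -15/16 } R={ -7/8 -3/4 -1/2 0 } -> -29/32
step 7: add blue to get rbrrrbb; options L={ -1 -15/16 -29/32 } R={ -7/8 -3/4 -1/2 0 } -> -57/64
step 8: add blue to get rbrrrbbb; options L={ -1 -15/16 -29/32 -57/64 } R={ -7/8 -3/4 -1/2 0 } -> -113/128
step 9: add blue to get rbrrrbbbb; options L={ -1 -15/16 -29/32 -57/64 -113/128 } R={ -7/8 -3/4 -1/2 0 } -> -225/256
step 10: add blue to get rbrrrbbbbb; options L={ -1 -15/16 -29/32 -57/64 -113/128 -225/256 } R={ -7/8 -3/4 -1/2 0 } -> -449/512
step 11: add red to get rbrrrbbbbbr; options L={ -1 -15/16 -29/32 -57/64 -113/128 -225/256 } R={ -449/512 -7/8 -3/4 -1/2 0 } -> -899/1024
step 12: add red to get rbrrrbbbbbrr; options L={ -1 -15/16 -29/32 -57/64 -113/128 -225/256 } R={ -899/1024 -449/512 -7/8 -3/4 -1/2 0 } -> -1799/2048
step 13: add red to get rbrrrbbbbbrrr; options L={ -1 -15/16 -29/32 -57/64 -113/128 -225/256 } R={ -1799/2048 -899/1024 -449/512 -7/8 -3/4 -1/2 0 } -> -3599/4096
step 14: add red to get rbrrrbbbbbrrrr; options L={ -1 -15/16 -29/32 -57/64 -113/128 -225/256 } R={ -3599/4096 -1799/2048 -899/1024 -449/512 -7/8 -3/4 -1/2 0 } -> -7199/8192
step 15: add blue to get rbrrrbbbbbrrrrb; options L={ -1 -15/16 -29/32 -57/64 -113/128 -225/256 -7199/8192 } R={ -3599/4096 -1799/2048 -899/1024 -449/512 -7/8 -3/4 -1/2 0 } -> -14397/16384

-14397/16384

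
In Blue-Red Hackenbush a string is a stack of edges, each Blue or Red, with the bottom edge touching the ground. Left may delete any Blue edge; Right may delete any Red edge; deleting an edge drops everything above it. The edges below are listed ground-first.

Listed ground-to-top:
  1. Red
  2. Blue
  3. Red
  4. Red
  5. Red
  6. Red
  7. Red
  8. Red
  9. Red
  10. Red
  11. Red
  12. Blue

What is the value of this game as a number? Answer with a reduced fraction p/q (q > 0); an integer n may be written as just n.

-2045/2048

Prefix values for Red Blue Red Red Red Red Red Red Red Red Red Blue via {L|R} + simplicity:
value(R) = {  | 0 } ⇒ -1
value(RB) = { -1 | 0 } ⇒ -1/2
value(RBR) = { -1 | -1/2,0 } ⇒ -3/4
value(RBRR) = { -1 | -3/4,-1/2,0 } ⇒ -7/8
value(RBRRR) = { -1 | -7/8,-3/4,-1/2,0 } ⇒ -15/16
value(RBRRRR) = { -1 | -15/16,-7/8,-3/4,-1/2,0 } ⇒ -31/32
value(RBRRRRR) = { -1 | -31/32,-15/16,-7/8,-3/4,-1/2,0 } ⇒ -63/64
value(RBRRRRRR) = { -1 | -63/64,-31/32,-15/16,-7/8,-3/4,-1/2,0 } ⇒ -127/128
value(RBRRRRRRR) = { -1 | -127/128,-63/64,-31/32,-15/16,-7/8,-3/4,-1/2,0 } ⇒ -255/256
value(RBRRRRRRRR) = { -1 | -255/256,-127/128,-63/64,-31/32,-15/16,-7/8,-3/4,-1/2,0 } ⇒ -511/512
value(RBRRRRRRRRR) = { -1 | -511/512,-255/256,-127/128,-63/64,-31/32,-15/16,-7/8,-3/4,-1/2,0 } ⇒ -1023/1024
value(RBRRRRRRRRRB) = { -1,-1023/1024 | -511/512,-255/256,-127/128,-63/64,-31/32,-15/16,-7/8,-3/4,-1/2,0 } ⇒ -2045/2048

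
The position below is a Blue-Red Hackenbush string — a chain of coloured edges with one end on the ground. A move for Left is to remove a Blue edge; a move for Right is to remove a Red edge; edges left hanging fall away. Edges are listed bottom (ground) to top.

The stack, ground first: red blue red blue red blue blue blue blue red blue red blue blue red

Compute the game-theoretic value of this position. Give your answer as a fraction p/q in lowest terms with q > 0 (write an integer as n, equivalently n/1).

-10323/16384

Prefix values for red blue red blue red blue blue blue blue red blue red blue blue red via {L|R} + simplicity:
val_1 [r]  L=[]  R=[0]  -> -1
val_2 [rb]  L=[-1]  R=[0]  -> -1/2
val_3 [rbr]  L=[-1]  R=[-1/2, 0]  -> -3/4
val_4 [rbrb]  L=[-1, -3/4]  R=[-1/2, 0]  -> -5/8
val_5 [rbrbr]  L=[-1, -3/4]  R=[-5/8, -1/2, 0]  -> -11/16
val_6 [rbrbrb]  L=[-1, -3/4, -11/16]  R=[-5/8, -1/2, 0]  -> -21/32
val_7 [rbrbrbb]  L=[-1, -3/4, -11/16, -21/32]  R=[-5/8, -1/2, 0]  -> -41/64
val_8 [rbrbrbbb]  L=[-1, -3/4, -11/16, -21/32, -41/64]  R=[-5/8, -1/2, 0]  -> -81/128
val_9 [rbrbrbbbb]  L=[-1, -3/4, -11/16, -21/32, -41/64, -81/128]  R=[-5/8, -1/2, 0]  -> -161/256
val_10 [rbrbrbbbbr]  L=[-1, -3/4, -11/16, -21/32, -41/64, -81/128]  R=[-161/256, -5/8, -1/2, 0]  -> -323/512
val_11 [rbrbrbbbbrb]  L=[-1, -3/4, -11/16, -21/32, -41/64, -81/128, -323/512]  R=[-161/256, -5/8, -1/2, 0]  -> -645/1024
val_12 [rbrbrbbbbrbr]  L=[-1, -3/4, -11/16, -21/32, -41/64, -81/128, -323/512]  R=[-645/1024, -161/256, -5/8, -1/2, 0]  -> -1291/2048
val_13 [rbrbrbbbbrbrb]  L=[-1, -3/4, -11/16, -21/32, -41/64, -81/128, -323/512, -1291/2048]  R=[-645/1024, -161/256, -5/8, -1/2, 0]  -> -2581/4096
val_14 [rbrbrbbbbrbrbb]  L=[-1, -3/4, -11/16, -21/32, -41/64, -81/128, -323/512, -1291/2048, -2581/4096]  R=[-645/1024, -161/256, -5/8, -1/2, 0]  -> -5161/8192
val_15 [rbrbrbbbbrbrbbr]  L=[-1, -3/4, -11/16, -21/32, -41/64, -81/128, -323/512, -1291/2048, -2581/4096]  R=[-5161/8192, -645/1024, -161/256, -5/8, -1/2, 0]  -> -10323/16384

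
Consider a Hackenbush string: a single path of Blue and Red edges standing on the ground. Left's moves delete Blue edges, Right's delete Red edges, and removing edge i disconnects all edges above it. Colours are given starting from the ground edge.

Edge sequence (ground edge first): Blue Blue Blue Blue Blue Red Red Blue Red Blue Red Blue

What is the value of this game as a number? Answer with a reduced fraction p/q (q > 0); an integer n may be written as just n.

Recurse on prefixes of the 12-edge string Blue Blue Blue Blue Blue Red Red Blue Red Blue Red Blue:
B: Left { 0 }, Right { ∅ } so simplest 1
BB: Left { 0,1 }, Right { ∅ } so simplest 2
BBB: Left { 0,1,2 }, Right { ∅ } so simplest 3
BBBB: Left { 0,1,2,3 }, Right { ∅ } so simplest 4
BBBBB: Left { 0,1,2,3,4 }, Right { ∅ } so simplest 5
BBBBBR: Left { 0,1,2,3,4 }, Right { 5 } so simplest 9/2
BBBBBRR: Left { 0,1,2,3,4 }, Right { 9/2,5 } so simplest 17/4
BBBBBRRB: Left { 0,1,2,3,4,17/4 }, Right { 9/2,5 } so simplest 35/8
BBBBBRRBR: Left { 0,1,2,3,4,17/4 }, Right { 35/8,9/2,5 } so simplest 69/16
BBBBBRRBRB: Left { 0,1,2,3,4,17/4,69/16 }, Right { 35/8,9/2,5 } so simplest 139/32
BBBBBRRBRBR: Left { 0,1,2,3,4,17/4,69/16 }, Right { 139/32,35/8,9/2,5 } so simplest 277/64
BBBBBRRBRBRB: Left { 0,1,2,3,4,17/4,69/16,277/64 }, Right { 139/32,35/8,9/2,5 } so simplest 555/128

555/128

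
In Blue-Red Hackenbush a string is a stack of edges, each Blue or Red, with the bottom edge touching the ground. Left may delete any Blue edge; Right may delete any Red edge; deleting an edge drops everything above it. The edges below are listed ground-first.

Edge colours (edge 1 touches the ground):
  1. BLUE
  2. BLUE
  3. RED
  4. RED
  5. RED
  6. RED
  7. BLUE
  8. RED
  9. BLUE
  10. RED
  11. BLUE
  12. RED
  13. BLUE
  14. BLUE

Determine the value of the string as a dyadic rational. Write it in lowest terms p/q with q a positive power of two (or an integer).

B: Left { 0 }, Right { · } ⇒ simplest 1
BB: Left { 0; 1 }, Right { · } ⇒ simplest 2
BBR: Left { 0; 1 }, Right { 2 } ⇒ simplest 3/2
BBRR: Left { 0; 1 }, Right { 3/2; 2 } ⇒ simplest 5/4
BBRRR: Left { 0; 1 }, Right { 5/4; 3/2; 2 } ⇒ simplest 9/8
BBRRRR: Left { 0; 1 }, Right { 9/8; 5/4; 3/2; 2 } ⇒ simplest 17/16
BBRRRRB: Left { 0; 1; 17/16 }, Right { 9/8; 5/4; 3/2; 2 } ⇒ simplest 35/32
BBRRRRBR: Left { 0; 1; 17/16 }, Right { 35/32; 9/8; 5/4; 3/2; 2 } ⇒ simplest 69/64
BBRRRRBRB: Left { 0; 1; 17/16; 69/64 }, Right { 35/32; 9/8; 5/4; 3/2; 2 } ⇒ simplest 139/128
BBRRRRBRBR: Left { 0; 1; 17/16; 69/64 }, Right { 139/128; 35/32; 9/8; 5/4; 3/2; 2 } ⇒ simplest 277/256
BBRRRRBRBRB: Left { 0; 1; 17/16; 69/64; 277/256 }, Right { 139/128; 35/32; 9/8; 5/4; 3/2; 2 } ⇒ simplest 555/512
BBRRRRBRBRBR: Left { 0; 1; 17/16; 69/64; 277/256 }, Right { 555/512; 139/128; 35/32; 9/8; 5/4; 3/2; 2 } ⇒ simplest 1109/1024
BBRRRRBRBRBRB: Left { 0; 1; 17/16; 69/64; 277/256; 1109/1024 }, Right { 555/512; 139/128; 35/32; 9/8; 5/4; 3/2; 2 } ⇒ simplest 2219/2048
BBRRRRBRBRBRBB: Left { 0; 1; 17/16; 69/64; 277/256; 1109/1024; 2219/2048 }, Right { 555/512; 139/128; 35/32; 9/8; 5/4; 3/2; 2 } ⇒ simplest 4439/4096

4439/4096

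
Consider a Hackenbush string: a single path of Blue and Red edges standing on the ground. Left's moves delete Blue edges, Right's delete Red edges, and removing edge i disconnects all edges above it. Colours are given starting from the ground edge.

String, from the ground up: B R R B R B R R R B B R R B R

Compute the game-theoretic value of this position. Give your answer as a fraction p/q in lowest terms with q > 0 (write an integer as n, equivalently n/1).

Recurse on prefixes of the 15-edge string B R R B R B R R R B B R R B R:
B: Left { 0 }, Right { — } — simplest 1
BR: Left { 0 }, Right { 1 } — simplest 1/2
BRR: Left { 0 }, Right { 1/2; 1 } — simplest 1/4
BRRB: Left { 0; 1/4 }, Right { 1/2; 1 } — simplest 3/8
BRRBR: Left { 0; 1/4 }, Right { 3/8; 1/2; 1 } — simplest 5/16
BRRBRB: Left { 0; 1/4; 5/16 }, Right { 3/8; 1/2; 1 } — simplest 11/32
BRRBRBR: Left { 0; 1/4; 5/16 }, Right { 11/32; 3/8; 1/2; 1 } — simplest 21/64
BRRBRBRR: Left { 0; 1/4; 5/16 }, Right { 21/64; 11/32; 3/8; 1/2; 1 } — simplest 41/128
BRRBRBRRR: Left { 0; 1/4; 5/16 }, Right { 41/128; 21/64; 11/32; 3/8; 1/2; 1 } — simplest 81/256
BRRBRBRRRB: Left { 0; 1/4; 5/16; 81/256 }, Right { 41/128; 21/64; 11/32; 3/8; 1/2; 1 } — simplest 163/512
BRRBRBRRRBB: Left { 0; 1/4; 5/16; 81/256; 163/512 }, Right { 41/128; 21/64; 11/32; 3/8; 1/2; 1 } — simplest 327/1024
BRRBRBRRRBBR: Left { 0; 1/4; 5/16; 81/256; 163/512 }, Right { 327/1024; 41/128; 21/64; 11/32; 3/8; 1/2; 1 } — simplest 653/2048
BRRBRBRRRBBRR: Left { 0; 1/4; 5/16; 81/256; 163/512 }, Right { 653/2048; 327/1024; 41/128; 21/64; 11/32; 3/8; 1/2; 1 } — simplest 1305/4096
BRRBRBRRRBBRRB: Left { 0; 1/4; 5/16; 81/256; 163/512; 1305/4096 }, Right { 653/2048; 327/1024; 41/128; 21/64; 11/32; 3/8; 1/2; 1 } — simplest 2611/8192
BRRBRBRRRBBRRBR: Left { 0; 1/4; 5/16; 81/256; 163/512; 1305/4096 }, Right { 2611/8192; 653/2048; 327/1024; 41/128; 21/64; 11/32; 3/8; 1/2; 1 } — simplest 5221/16384

5221/16384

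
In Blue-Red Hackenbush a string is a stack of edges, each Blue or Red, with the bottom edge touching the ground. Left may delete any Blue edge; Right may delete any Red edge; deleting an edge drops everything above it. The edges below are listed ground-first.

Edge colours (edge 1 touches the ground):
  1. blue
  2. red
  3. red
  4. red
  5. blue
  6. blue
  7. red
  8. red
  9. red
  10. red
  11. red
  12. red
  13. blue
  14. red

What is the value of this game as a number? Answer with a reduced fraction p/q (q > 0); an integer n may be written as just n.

1 of 14 · b · max L 0 · min R +∞ — 1
2 of 14 · br · max L 0 · min R 1 — 1/2
3 of 14 · brr · max L 0 · min R 1/2 — 1/4
4 of 14 · brrr · max L 0 · min R 1/4 — 1/8
5 of 14 · brrrb · max L 1/8 · min R 1/4 — 3/16
6 of 14 · brrrbb · max L 3/16 · min R 1/4 — 7/32
7 of 14 · brrrbbr · max L 3/16 · min R 7/32 — 13/64
8 of 14 · brrrbbrr · max L 3/16 · min R 13/64 — 25/128
9 of 14 · brrrbbrrr · max L 3/16 · min R 25/128 — 49/256
10 of 14 · brrrbbrrrr · max L 3/16 · min R 49/256 — 97/512
11 of 14 · brrrbbrrrrr · max L 3/16 · min R 97/512 — 193/1024
12 of 14 · brrrbbrrrrrr · max L 3/16 · min R 193/1024 — 385/2048
13 of 14 · brrrbbrrrrrrb · max L 385/2048 · min R 193/1024 — 771/4096
14 of 14 · brrrbbrrrrrrbr · max L 385/2048 · min R 771/4096 — 1541/8192

1541/8192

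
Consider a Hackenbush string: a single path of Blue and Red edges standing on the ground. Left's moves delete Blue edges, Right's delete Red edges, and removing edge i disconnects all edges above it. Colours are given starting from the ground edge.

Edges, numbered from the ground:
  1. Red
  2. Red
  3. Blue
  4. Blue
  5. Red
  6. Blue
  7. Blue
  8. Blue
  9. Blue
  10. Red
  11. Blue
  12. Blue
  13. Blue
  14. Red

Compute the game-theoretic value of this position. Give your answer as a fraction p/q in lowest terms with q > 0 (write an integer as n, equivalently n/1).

1 of 14 · R · max L −∞ · min R 0 -> -1
2 of 14 · RR · max L −∞ · min R -1 -> -2
3 of 14 · RRB · max L -2 · min R -1 -> -3/2
4 of 14 · RRBB · max L -3/2 · min R -1 -> -5/4
5 of 14 · RRBBR · max L -3/2 · min R -5/4 -> -11/8
6 of 14 · RRBBRB · max L -11/8 · min R -5/4 -> -21/16
7 of 14 · RRBBRBB · max L -21/16 · min R -5/4 -> -41/32
8 of 14 · RRBBRBBB · max L -41/32 · min R -5/4 -> -81/64
9 of 14 · RRBBRBBBB · max L -81/64 · min R -5/4 -> -161/128
10 of 14 · RRBBRBBBBR · max L -81/64 · min R -161/128 -> -323/256
11 of 14 · RRBBRBBBBRB · max L -323/256 · min R -161/128 -> -645/512
12 of 14 · RRBBRBBBBRBB · max L -645/512 · min R -161/128 -> -1289/1024
13 of 14 · RRBBRBBBBRBBB · max L -1289/1024 · min R -161/128 -> -2577/2048
14 of 14 · RRBBRBBBBRBBBR · max L -1289/1024 · min R -2577/2048 -> -5155/4096

-5155/4096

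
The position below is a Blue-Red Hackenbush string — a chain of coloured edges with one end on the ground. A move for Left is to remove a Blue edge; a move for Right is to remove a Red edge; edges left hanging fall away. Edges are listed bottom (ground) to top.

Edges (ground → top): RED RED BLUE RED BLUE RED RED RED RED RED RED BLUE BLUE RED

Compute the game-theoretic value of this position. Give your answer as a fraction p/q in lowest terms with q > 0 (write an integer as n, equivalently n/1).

val_1 [R]  L=[·]  R=[0]  → -1
val_2 [RR]  L=[·]  R=[-1, 0]  → -2
val_3 [RRB]  L=[-2]  R=[-1, 0]  → -3/2
val_4 [RRBR]  L=[-2]  R=[-3/2, -1, 0]  → -7/4
val_5 [RRBRB]  L=[-2, -7/4]  R=[-3/2, -1, 0]  → -13/8
val_6 [RRBRBR]  L=[-2, -7/4]  R=[-13/8, -3/2, -1, 0]  → -27/16
val_7 [RRBRBRR]  L=[-2, -7/4]  R=[-27/16, -13/8, -3/2, -1, 0]  → -55/32
val_8 [RRBRBRRR]  L=[-2, -7/4]  R=[-55/32, -27/16, -13/8, -3/2, -1, 0]  → -111/64
val_9 [RRBRBRRRR]  L=[-2, -7/4]  R=[-111/64, -55/32, -27/16, -13/8, -3/2, -1, 0]  → -223/128
val_10 [RRBRBRRRRR]  L=[-2, -7/4]  R=[-223/128, -111/64, -55/32, -27/16, -13/8, -3/2, -1, 0]  → -447/256
val_11 [RRBRBRRRRRR]  L=[-2, -7/4]  R=[-447/256, -223/128, -111/64, -55/32, -27/16, -13/8, -3/2, -1, 0]  → -895/512
val_12 [RRBRBRRRRRRB]  L=[-2, -7/4, -895/512]  R=[-447/256, -223/128, -111/64, -55/32, -27/16, -13/8, -3/2, -1, 0]  → -1789/1024
val_13 [RRBRBRRRRRRBB]  L=[-2, -7/4, -895/512, -1789/1024]  R=[-447/256, -223/128, -111/64, -55/32, -27/16, -13/8, -3/2, -1, 0]  → -3577/2048
val_14 [RRBRBRRRRRRBBR]  L=[-2, -7/4, -895/512, -1789/1024]  R=[-3577/2048, -447/256, -223/128, -111/64, -55/32, -27/16, -13/8, -3/2, -1, 0]  → -7155/4096

-7155/4096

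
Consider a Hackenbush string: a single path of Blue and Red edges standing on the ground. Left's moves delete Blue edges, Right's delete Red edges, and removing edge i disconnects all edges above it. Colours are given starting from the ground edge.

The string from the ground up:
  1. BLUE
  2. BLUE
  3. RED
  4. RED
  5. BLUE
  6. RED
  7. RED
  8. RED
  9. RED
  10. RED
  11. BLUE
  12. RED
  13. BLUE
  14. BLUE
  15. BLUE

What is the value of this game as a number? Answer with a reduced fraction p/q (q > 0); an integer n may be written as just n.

B: Left { 0 }, Right { — } — simplest 1
BB: Left { 0; 1 }, Right { — } — simplest 2
BBR: Left { 0; 1 }, Right { 2 } — simplest 3/2
BBRR: Left { 0; 1 }, Right { 3/2; 2 } — simplest 5/4
BBRRB: Left { 0; 1; 5/4 }, Right { 3/2; 2 } — simplest 11/8
BBRRBR: Left { 0; 1; 5/4 }, Right { 11/8; 3/2; 2 } — simplest 21/16
BBRRBRR: Left { 0; 1; 5/4 }, Right { 21/16; 11/8; 3/2; 2 } — simplest 41/32
BBRRBRRR: Left { 0; 1; 5/4 }, Right { 41/32; 21/16; 11/8; 3/2; 2 } — simplest 81/64
BBRRBRRRR: Left { 0; 1; 5/4 }, Right { 81/64; 41/32; 21/16; 11/8; 3/2; 2 } — simplest 161/128
BBRRBRRRRR: Left { 0; 1; 5/4 }, Right { 161/128; 81/64; 41/32; 21/16; 11/8; 3/2; 2 } — simplest 321/256
BBRRBRRRRRB: Left { 0; 1; 5/4; 321/256 }, Right { 161/128; 81/64; 41/32; 21/16; 11/8; 3/2; 2 } — simplest 643/512
BBRRBRRRRRBR: Left { 0; 1; 5/4; 321/256 }, Right { 643/512; 161/128; 81/64; 41/32; 21/16; 11/8; 3/2; 2 } — simplest 1285/1024
BBRRBRRRRRBRB: Left { 0; 1; 5/4; 321/256; 1285/1024 }, Right { 643/512; 161/128; 81/64; 41/32; 21/16; 11/8; 3/2; 2 } — simplest 2571/2048
BBRRBRRRRRBRBB: Left { 0; 1; 5/4; 321/256; 1285/1024; 2571/2048 }, Right { 643/512; 161/128; 81/64; 41/32; 21/16; 11/8; 3/2; 2 } — simplest 5143/4096
BBRRBRRRRRBRBBB: Left { 0; 1; 5/4; 321/256; 1285/1024; 2571/2048; 5143/4096 }, Right { 643/512; 161/128; 81/64; 41/32; 21/16; 11/8; 3/2; 2 } — simplest 10287/8192

10287/8192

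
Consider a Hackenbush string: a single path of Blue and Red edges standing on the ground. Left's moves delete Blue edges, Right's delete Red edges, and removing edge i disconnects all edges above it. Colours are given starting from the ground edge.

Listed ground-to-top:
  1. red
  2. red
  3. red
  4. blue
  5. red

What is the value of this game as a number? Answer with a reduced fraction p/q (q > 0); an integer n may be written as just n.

r: Left { none }, Right { 0 } => simplest -1
rr: Left { none }, Right { -1; 0 } => simplest -2
rrr: Left { none }, Right { -2; -1; 0 } => simplest -3
rrrb: Left { -3 }, Right { -2; -1; 0 } => simplest -5/2
rrrbr: Left { -3 }, Right { -5/2; -2; -1; 0 } => simplest -11/4

-11/4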